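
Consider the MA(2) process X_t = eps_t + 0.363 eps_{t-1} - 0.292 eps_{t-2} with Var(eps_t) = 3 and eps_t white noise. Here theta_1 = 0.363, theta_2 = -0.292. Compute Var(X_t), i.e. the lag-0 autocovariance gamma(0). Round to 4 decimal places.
\gamma(0) = 3.6511

For an MA(q) process X_t = eps_t + sum_i theta_i eps_{t-i} with
Var(eps_t) = sigma^2, the variance is
  gamma(0) = sigma^2 * (1 + sum_i theta_i^2).
  sum_i theta_i^2 = (0.363)^2 + (-0.292)^2 = 0.131769 + 0.085264 = 0.217033.
  gamma(0) = 3 * (1 + 0.217033) = 3 * 1.217033 = 3.651099, which rounds to 3.6511.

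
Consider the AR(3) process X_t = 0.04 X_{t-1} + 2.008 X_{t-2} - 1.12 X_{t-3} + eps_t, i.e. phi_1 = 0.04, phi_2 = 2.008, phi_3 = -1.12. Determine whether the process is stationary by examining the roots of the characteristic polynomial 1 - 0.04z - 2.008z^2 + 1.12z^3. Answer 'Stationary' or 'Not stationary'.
\text{Not stationary}

The AR(p) characteristic polynomial is P(z) = 1 - 0.04z - 2.008z^2 + 1.12z^3.
Stationarity requires all roots to lie outside the unit circle, i.e. |z| > 1 for every root.
Degree 3: look for a simple real root z0 first, then factor out (1 - z/z0) and solve the remaining quadratic.
Testing z0 = 1.25: P(1.25) = 1 + (-0.04)(1.25) + (-2.008)(1.25)^2 + (1.12)(1.25)^3
  = 1 + (-0.05) + (-3.1375) + (2.1875) = 0.  So z_0 = 1.25 is a root, |z_0| = 1.25.
Divide out the factor (1 - 0.8 z) = (1 - z/z0) (since 1/z0 = 0.8):
  P(z) = (1 - 0.8 z)(1 + (0.76) z + (-1.4) z^2)
  [check: z-coef 0.76 - (0.8) = -0.04; z^2-coef -1.4 - (0.8)(0.76) = -2.008; z^3-coef -(0.8)(-1.4) = 1.12.]
Remaining roots from the quadratic factor 1 + (0.76) z + (-1.4) z^2:
  Set 1 + (0.76) z + (-1.4) z^2 = 0, i.e. a z^2 + b z + c = 0 with a = -1.4, b = 0.76, c = 1.
  Discriminant D = b^2 - 4ac = (0.76)^2 - 4*(-1.4)*1 = 0.5776 - (-5.6) = 6.1776.
  D >= 0, so the roots are real: z = (-b +/- sqrt(D)) / (2a) = (-0.76 +/- 2.485478) / (-2.8).
    z_1 = (-0.76 + 2.485478) / (-2.8) = -0.6162,   |z_1| = 0.6162.
    z_2 = (-0.76 - 2.485478) / (-2.8) = 1.1591,   |z_2| = 1.1591.
Moduli of all roots: 1.2500, 0.6162, 1.1591.
All moduli strictly greater than 1? No.
Verdict: Not stationary.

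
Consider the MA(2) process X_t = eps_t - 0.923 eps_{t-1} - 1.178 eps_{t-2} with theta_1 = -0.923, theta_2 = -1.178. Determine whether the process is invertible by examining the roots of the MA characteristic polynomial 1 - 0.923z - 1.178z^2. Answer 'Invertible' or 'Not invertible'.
\text{Not invertible}

The MA(q) characteristic polynomial is P(z) = 1 - 0.923z - 1.178z^2.
Invertibility requires all roots to lie outside the unit circle, i.e. |z| > 1 for every root.
Set 1 + (-0.923) z + (-1.178) z^2 = 0, i.e. a z^2 + b z + c = 0 with a = -1.178, b = -0.923, c = 1.
Discriminant D = b^2 - 4ac = (-0.923)^2 - 4*(-1.178)*1 = 0.851929 - (-4.712) = 5.563929.
D >= 0, so the roots are real: z = (-b +/- sqrt(D)) / (2a) = (0.923 +/- 2.358798) / (-2.356).
  z_1 = (0.923 + 2.358798) / (-2.356) = -1.393,   |z_1| = 1.393.
  z_2 = (0.923 - 2.358798) / (-2.356) = 0.6094,   |z_2| = 0.6094.
Moduli of all roots: 1.3930, 0.6094.
All moduli strictly greater than 1? No.
Verdict: Not invertible.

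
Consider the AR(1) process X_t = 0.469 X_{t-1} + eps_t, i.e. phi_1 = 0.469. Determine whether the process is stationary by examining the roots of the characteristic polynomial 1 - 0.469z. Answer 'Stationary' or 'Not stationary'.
\text{Stationary}

The AR(p) characteristic polynomial is P(z) = 1 - 0.469z.
Stationarity requires all roots to lie outside the unit circle, i.e. |z| > 1 for every root.
This is linear in z: 1 + (-0.469) z = 0  =>  z = -1/(-0.469) = 2.132196,  |z| = 2.132196.
Moduli of all roots: 2.1322.
All moduli strictly greater than 1? Yes.
Verdict: Stationary.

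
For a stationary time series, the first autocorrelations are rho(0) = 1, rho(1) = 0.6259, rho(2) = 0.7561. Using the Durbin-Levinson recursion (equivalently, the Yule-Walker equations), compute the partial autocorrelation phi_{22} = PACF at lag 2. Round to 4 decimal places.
\phi_{22} = 0.5990

The PACF at lag k is phi_{kk}, the last component of the solution
to the Yule-Walker system G_k phi = r_k where
  (G_k)_{ij} = rho(|i - j|), (r_k)_i = rho(i), i,j = 1..k.
Equivalently, Durbin-Levinson gives phi_{kk} iteratively:
  phi_{11} = rho(1)
  phi_{kk} = [rho(k) - sum_{j=1..k-1} phi_{k-1,j} rho(k-j)]
            / [1 - sum_{j=1..k-1} phi_{k-1,j} rho(j)],
  phi_{k,j} = phi_{k-1,j} - phi_{kk} phi_{k-1,k-j},  j = 1..k-1.
Step k = 1:
  phi_11 = rho(1) = 0.6259.
Step k = 2:
  phi_22 = [rho(2) - phi_11 rho(1)] / [1 - phi_11 rho(1)] = [0.7561 - (0.6259)(0.6259)] / [1 - (0.6259)(0.6259)]
         = 0.36434919 / 0.60824919 = 0.599.
Therefore phi_{22} = 0.5990.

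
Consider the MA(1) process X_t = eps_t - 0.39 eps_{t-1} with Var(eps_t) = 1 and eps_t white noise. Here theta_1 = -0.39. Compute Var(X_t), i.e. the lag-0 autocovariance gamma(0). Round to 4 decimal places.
\gamma(0) = 1.1521

For an MA(q) process X_t = eps_t + sum_i theta_i eps_{t-i} with
Var(eps_t) = sigma^2, the variance is
  gamma(0) = sigma^2 * (1 + sum_i theta_i^2).
  sum_i theta_i^2 = (-0.39)^2 = 0.1521.
  gamma(0) = 1 * (1 + 0.1521) = 1 * 1.1521 = 1.1521.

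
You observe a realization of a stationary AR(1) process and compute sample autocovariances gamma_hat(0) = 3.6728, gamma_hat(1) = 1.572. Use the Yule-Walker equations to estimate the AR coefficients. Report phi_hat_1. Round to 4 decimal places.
\hat\phi_{1} = 0.4280

The Yule-Walker equations for an AR(p) process read, in matrix form,
  Gamma_p phi = r_p,   with   (Gamma_p)_{ij} = gamma(|i - j|),
                       (r_p)_i = gamma(i),   i,j = 1..p.
Substitute the sample gammas (Toeplitz matrix and right-hand side of size 1):
  Gamma_p = [[3.6728]]
  r_p     = [1.572]
With p = 1 this is the single equation gamma(0) phi_1 = gamma(1):
  phi_hat_1 = gamma(1) / gamma(0) = 1.572 / 3.6728 = 0.4280.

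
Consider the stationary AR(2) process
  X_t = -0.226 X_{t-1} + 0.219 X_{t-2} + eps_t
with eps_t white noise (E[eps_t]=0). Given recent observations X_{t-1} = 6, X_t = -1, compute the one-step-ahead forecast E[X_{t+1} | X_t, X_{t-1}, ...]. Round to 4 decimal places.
E[X_{t+1} \mid \mathcal F_t] = 1.5400

For an AR(p) model X_t = c + sum_i phi_i X_{t-i} + eps_t, the
one-step-ahead conditional mean is
  E[X_{t+1} | X_t, ...] = c + sum_i phi_i X_{t+1-i}.
Substitute known values:
  E[X_{t+1} | ...] = (-0.226) * (-1) + (0.219) * (6)
                   = 1.5400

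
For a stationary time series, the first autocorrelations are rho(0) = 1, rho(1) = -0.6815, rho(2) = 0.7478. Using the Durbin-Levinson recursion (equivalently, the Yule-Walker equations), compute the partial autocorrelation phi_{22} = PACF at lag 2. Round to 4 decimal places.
\phi_{22} = 0.5291

The PACF at lag k is phi_{kk}, the last component of the solution
to the Yule-Walker system G_k phi = r_k where
  (G_k)_{ij} = rho(|i - j|), (r_k)_i = rho(i), i,j = 1..k.
Equivalently, Durbin-Levinson gives phi_{kk} iteratively:
  phi_{11} = rho(1)
  phi_{kk} = [rho(k) - sum_{j=1..k-1} phi_{k-1,j} rho(k-j)]
            / [1 - sum_{j=1..k-1} phi_{k-1,j} rho(j)],
  phi_{k,j} = phi_{k-1,j} - phi_{kk} phi_{k-1,k-j},  j = 1..k-1.
Step k = 1:
  phi_11 = rho(1) = -0.6815.
Step k = 2:
  phi_22 = [rho(2) - phi_11 rho(1)] / [1 - phi_11 rho(1)] = [0.7478 - (-0.6815)(-0.6815)] / [1 - (-0.6815)(-0.6815)]
         = 0.28335775 / 0.53555775 = 0.5291.
Therefore phi_{22} = 0.5291.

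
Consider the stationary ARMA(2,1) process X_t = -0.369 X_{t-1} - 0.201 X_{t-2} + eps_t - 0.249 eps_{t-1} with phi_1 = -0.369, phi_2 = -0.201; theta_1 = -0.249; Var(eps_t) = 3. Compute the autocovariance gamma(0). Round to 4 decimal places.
\gamma(0) = 4.1944

Multiply the model equation by X_{t-k} and take expectations. With theta_0 = psi_0 = 1 and psi_j the MA(infinity) weights, this gives
  gamma(k) - sum_i phi_i gamma(k-i) = c_k,
  c_k = sigma^2 * sum_{j=k..q} theta_j psi_{j-k}   (c_k = 0 for k > q),
using gamma(-m) = gamma(m).
psi-weights needed (psi_j = theta_j + sum_i phi_i psi_{j-i}):
  psi_1 = theta_1 + phi_1 = -0.249 + (-0.369) = -0.618
Right-hand sides:
  c_0 = sigma^2 (1 + theta_1 psi_1) = 3 * (1 + (-0.249)(-0.618)) = 3 * 1.153882 = 3.461646
  c_1 = sigma^2 theta_1 = 3 * (-0.249) = -0.747
  c_2 = 0
Equations for k = 0, 1, 2 (AR order 2, c_2 = 0):
  (E0) gamma(0) = phi_1 gamma(1) + phi_2 gamma(2) + c_0
  (E1) gamma(1) = phi_1 gamma(0) + phi_2 gamma(1) + c_1
  (E2) gamma(2) = phi_1 gamma(1) + phi_2 gamma(0)
From (E1): gamma(1) = A gamma(0) + B with
  A = phi_1 / (1 - phi_2) = -0.369 / 1.201 = -0.307244,   B = c_1 / (1 - phi_2) = -0.747 / 1.201 = -0.621982.
Insert (E2) into (E0): gamma(0) (1 - phi_2^2) = phi_1 (1 + phi_2) gamma(1) + c_0.
  phi_1 (1 + phi_2) = (-0.369)(0.799) = -0.294831,   1 - phi_2^2 = 0.959599.
Replace gamma(1) by A gamma(0) + B and collect gamma(0):
  gamma(0) [0.959599 - (-0.294831)(-0.307244)] = (-0.294831)(-0.621982) + 3.461646
  gamma(0) * 0.869014 = 3.645025
  gamma(0) = 3.645025 / 0.869014 = 4.194438.
Therefore gamma(0) = 4.1944 (to 4 decimal places).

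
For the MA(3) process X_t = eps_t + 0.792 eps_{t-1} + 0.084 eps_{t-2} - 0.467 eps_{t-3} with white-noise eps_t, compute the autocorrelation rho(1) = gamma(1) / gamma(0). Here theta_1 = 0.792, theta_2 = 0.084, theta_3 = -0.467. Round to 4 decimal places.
\rho(1) = 0.4423

For an MA(q) process with theta_0 = 1, the autocovariance is
  gamma(k) = sigma^2 * sum_{i=0..q-k} theta_i * theta_{i+k},
and rho(k) = gamma(k) / gamma(0). Sigma^2 cancels.
  numerator   = (1)*(0.792) + (0.792)*(0.084) + (0.084)*(-0.467) = 0.8193.
  denominator = (1)^2 + (0.792)^2 + (0.084)^2 + (-0.467)^2 = 1.852409.
  rho(1) = 0.8193 / 1.852409 = 0.4423.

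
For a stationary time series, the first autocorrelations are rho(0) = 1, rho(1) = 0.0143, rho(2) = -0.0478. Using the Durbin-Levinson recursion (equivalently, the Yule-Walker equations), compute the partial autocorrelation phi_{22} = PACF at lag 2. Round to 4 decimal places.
\phi_{22} = -0.0480

The PACF at lag k is phi_{kk}, the last component of the solution
to the Yule-Walker system G_k phi = r_k where
  (G_k)_{ij} = rho(|i - j|), (r_k)_i = rho(i), i,j = 1..k.
Equivalently, Durbin-Levinson gives phi_{kk} iteratively:
  phi_{11} = rho(1)
  phi_{kk} = [rho(k) - sum_{j=1..k-1} phi_{k-1,j} rho(k-j)]
            / [1 - sum_{j=1..k-1} phi_{k-1,j} rho(j)],
  phi_{k,j} = phi_{k-1,j} - phi_{kk} phi_{k-1,k-j},  j = 1..k-1.
Step k = 1:
  phi_11 = rho(1) = 0.0143.
Step k = 2:
  phi_22 = [rho(2) - phi_11 rho(1)] / [1 - phi_11 rho(1)] = [-0.0478 - (0.0143)(0.0143)] / [1 - (0.0143)(0.0143)]
         = -0.04800449 / 0.99979551 = -0.048.
Therefore phi_{22} = -0.0480.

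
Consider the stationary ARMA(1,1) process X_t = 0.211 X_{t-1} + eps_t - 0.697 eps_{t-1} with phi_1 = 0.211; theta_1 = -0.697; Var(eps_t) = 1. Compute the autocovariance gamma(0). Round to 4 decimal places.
\gamma(0) = 1.2472

Multiply the model equation by X_{t-k} and take expectations. With theta_0 = psi_0 = 1 and psi_j the MA(infinity) weights, this gives
  gamma(k) - sum_i phi_i gamma(k-i) = c_k,
  c_k = sigma^2 * sum_{j=k..q} theta_j psi_{j-k}   (c_k = 0 for k > q),
using gamma(-m) = gamma(m).
psi-weights needed (psi_j = theta_j + sum_i phi_i psi_{j-i}):
  psi_1 = theta_1 + phi_1 = -0.697 + (0.211) = -0.486
Right-hand sides:
  c_0 = sigma^2 (1 + theta_1 psi_1) = 1 * (1 + (-0.697)(-0.486)) = 1 * 1.338742 = 1.338742
  c_1 = sigma^2 theta_1 = 1 * (-0.697) = -0.697
  c_2 = 0
Equations for k = 0 and k = 1 (AR order 1):
  gamma(0) = phi_1 gamma(1) + c_0
  gamma(1) = phi_1 gamma(0) + c_1
Substituting the second into the first: gamma(0) (1 - phi_1^2) = c_0 + phi_1 c_1, so
  gamma(0) = (c_0 + phi_1 c_1) / (1 - phi_1^2) = (1.338742 + (0.211)(-0.697)) / (1 - (0.211)^2) = 1.191675 / 0.955479 = 1.247202.
Therefore gamma(0) = 1.2472 (to 4 decimal places).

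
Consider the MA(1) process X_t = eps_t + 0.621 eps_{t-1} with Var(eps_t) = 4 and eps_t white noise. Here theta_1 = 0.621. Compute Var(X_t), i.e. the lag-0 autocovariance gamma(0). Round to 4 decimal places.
\gamma(0) = 5.5426

For an MA(q) process X_t = eps_t + sum_i theta_i eps_{t-i} with
Var(eps_t) = sigma^2, the variance is
  gamma(0) = sigma^2 * (1 + sum_i theta_i^2).
  sum_i theta_i^2 = (0.621)^2 = 0.385641.
  gamma(0) = 4 * (1 + 0.385641) = 4 * 1.385641 = 5.542564, which rounds to 5.5426.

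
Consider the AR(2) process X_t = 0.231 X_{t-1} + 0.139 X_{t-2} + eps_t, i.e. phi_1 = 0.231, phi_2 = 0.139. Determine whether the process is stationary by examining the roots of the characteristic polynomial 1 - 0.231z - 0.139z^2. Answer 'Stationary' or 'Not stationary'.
\text{Stationary}

The AR(p) characteristic polynomial is P(z) = 1 - 0.231z - 0.139z^2.
Stationarity requires all roots to lie outside the unit circle, i.e. |z| > 1 for every root.
Set 1 + (-0.231) z + (-0.139) z^2 = 0, i.e. a z^2 + b z + c = 0 with a = -0.139, b = -0.231, c = 1.
Discriminant D = b^2 - 4ac = (-0.231)^2 - 4*(-0.139)*1 = 0.053361 - (-0.556) = 0.609361.
D >= 0, so the roots are real: z = (-b +/- sqrt(D)) / (2a) = (0.231 +/- 0.780616) / (-0.278).
  z_1 = (0.231 + 0.780616) / (-0.278) = -3.6389,   |z_1| = 3.6389.
  z_2 = (0.231 - 0.780616) / (-0.278) = 1.977,   |z_2| = 1.977.
Moduli of all roots: 3.6389, 1.9770.
All moduli strictly greater than 1? Yes.
Verdict: Stationary.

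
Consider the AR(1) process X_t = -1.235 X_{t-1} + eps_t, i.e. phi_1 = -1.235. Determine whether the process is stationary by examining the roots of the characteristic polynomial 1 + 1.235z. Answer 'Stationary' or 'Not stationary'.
\text{Not stationary}

The AR(p) characteristic polynomial is P(z) = 1 + 1.235z.
Stationarity requires all roots to lie outside the unit circle, i.e. |z| > 1 for every root.
This is linear in z: 1 + (1.235) z = 0  =>  z = -1/(1.235) = -0.809717,  |z| = 0.809717.
Moduli of all roots: 0.8097.
All moduli strictly greater than 1? No.
Verdict: Not stationary.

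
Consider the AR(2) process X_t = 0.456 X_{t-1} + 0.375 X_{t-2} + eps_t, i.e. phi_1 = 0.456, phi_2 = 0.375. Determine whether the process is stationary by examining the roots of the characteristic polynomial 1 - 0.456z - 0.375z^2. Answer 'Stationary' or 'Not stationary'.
\text{Stationary}

The AR(p) characteristic polynomial is P(z) = 1 - 0.456z - 0.375z^2.
Stationarity requires all roots to lie outside the unit circle, i.e. |z| > 1 for every root.
Set 1 + (-0.456) z + (-0.375) z^2 = 0, i.e. a z^2 + b z + c = 0 with a = -0.375, b = -0.456, c = 1.
Discriminant D = b^2 - 4ac = (-0.456)^2 - 4*(-0.375)*1 = 0.207936 - (-1.5) = 1.707936.
D >= 0, so the roots are real: z = (-b +/- sqrt(D)) / (2a) = (0.456 +/- 1.30688) / (-0.75).
  z_1 = (0.456 + 1.30688) / (-0.75) = -2.3505,   |z_1| = 2.3505.
  z_2 = (0.456 - 1.30688) / (-0.75) = 1.1345,   |z_2| = 1.1345.
Moduli of all roots: 2.3505, 1.1345.
All moduli strictly greater than 1? Yes.
Verdict: Stationary.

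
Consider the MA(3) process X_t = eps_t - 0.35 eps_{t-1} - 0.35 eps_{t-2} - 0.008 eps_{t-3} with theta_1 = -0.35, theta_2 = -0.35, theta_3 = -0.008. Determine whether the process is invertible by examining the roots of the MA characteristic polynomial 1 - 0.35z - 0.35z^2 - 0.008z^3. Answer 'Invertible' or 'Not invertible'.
\text{Invertible}

The MA(q) characteristic polynomial is P(z) = 1 - 0.35z - 0.35z^2 - 0.008z^3.
Invertibility requires all roots to lie outside the unit circle, i.e. |z| > 1 for every root.
Degree 3: look for a simple real root z0 first, then factor out (1 - z/z0) and solve the remaining quadratic.
Testing z0 = 1.25: P(1.25) = 1 + (-0.35)(1.25) + (-0.35)(1.25)^2 + (-0.008)(1.25)^3
  = 1 + (-0.4375) + (-0.546875) + (-0.015625) = 0.  So z_0 = 1.25 is a root, |z_0| = 1.25.
Divide out the factor (1 - 0.8 z) = (1 - z/z0) (since 1/z0 = 0.8):
  P(z) = (1 - 0.8 z)(1 + (0.45) z + (0.01) z^2)
  [check: z-coef 0.45 - (0.8) = -0.35; z^2-coef 0.01 - (0.8)(0.45) = -0.35; z^3-coef -(0.8)(0.01) = -0.008.]
Remaining roots from the quadratic factor 1 + (0.45) z + (0.01) z^2:
  Set 1 + (0.45) z + (0.01) z^2 = 0, i.e. a z^2 + b z + c = 0 with a = 0.01, b = 0.45, c = 1.
  Discriminant D = b^2 - 4ac = (0.45)^2 - 4*(0.01)*1 = 0.2025 - (0.04) = 0.1625.
  D >= 0, so the roots are real: z = (-b +/- sqrt(D)) / (2a) = (-0.45 +/- 0.403113) / (0.02).
    z_1 = (-0.45 + 0.403113) / (0.02) = -2.3444,   |z_1| = 2.3444.
    z_2 = (-0.45 - 0.403113) / (0.02) = -42.6556,   |z_2| = 42.6556.
Moduli of all roots: 1.2500, 2.3444, 42.6556.
All moduli strictly greater than 1? Yes.
Verdict: Invertible.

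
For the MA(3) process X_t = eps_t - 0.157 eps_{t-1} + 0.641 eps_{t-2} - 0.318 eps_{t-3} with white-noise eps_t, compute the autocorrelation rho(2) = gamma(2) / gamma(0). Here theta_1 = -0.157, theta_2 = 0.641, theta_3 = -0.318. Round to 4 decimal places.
\rho(2) = 0.4496

For an MA(q) process with theta_0 = 1, the autocovariance is
  gamma(k) = sigma^2 * sum_{i=0..q-k} theta_i * theta_{i+k},
and rho(k) = gamma(k) / gamma(0). Sigma^2 cancels.
  numerator   = (1)*(0.641) + (-0.157)*(-0.318) = 0.690926.
  denominator = (1)^2 + (-0.157)^2 + (0.641)^2 + (-0.318)^2 = 1.536654.
  rho(2) = 0.690926 / 1.536654 = 0.4496.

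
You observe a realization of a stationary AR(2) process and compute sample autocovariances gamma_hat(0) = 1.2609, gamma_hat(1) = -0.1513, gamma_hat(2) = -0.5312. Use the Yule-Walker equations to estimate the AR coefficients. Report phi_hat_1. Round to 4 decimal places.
\hat\phi_{1} = -0.1730

The Yule-Walker equations for an AR(p) process read, in matrix form,
  Gamma_p phi = r_p,   with   (Gamma_p)_{ij} = gamma(|i - j|),
                       (r_p)_i = gamma(i),   i,j = 1..p.
Substitute the sample gammas (Toeplitz matrix and right-hand side of size 2):
  Gamma_p = [[1.2609, -0.1513], [-0.1513, 1.2609]]
  r_p     = [-0.1513, -0.5312]
Written out:
  1.2609 phi_1 - 0.1513 phi_2 = -0.1513
  -0.1513 phi_1 + 1.2609 phi_2 = -0.5312
Solve by Cramer's rule:
  det = gamma(0)^2 - gamma(1)^2 = (1.2609)^2 - (-0.1513)^2 = 1.58986881 - 0.02289169 = 1.56697712
  phi_hat_1 = [gamma(1) gamma(0) - gamma(1) gamma(2)] / det = [(-0.1513)(1.2609) - (-0.1513)(-0.5312)] / 1.56697712 = -0.27114473 / 1.56697712 = -0.173
  phi_hat_2 = [gamma(0) gamma(2) - gamma(1)^2] / det = [(1.2609)(-0.5312) - (-0.1513)^2] / 1.56697712 = -0.69268177 / 1.56697712 = -0.442
So phi_hat = [-0.1730, -0.4420].
Therefore phi_hat_1 = -0.1730.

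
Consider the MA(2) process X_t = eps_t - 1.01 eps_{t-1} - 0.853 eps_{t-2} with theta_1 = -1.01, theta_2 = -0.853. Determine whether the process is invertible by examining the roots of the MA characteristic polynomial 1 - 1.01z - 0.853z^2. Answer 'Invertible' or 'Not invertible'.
\text{Not invertible}

The MA(q) characteristic polynomial is P(z) = 1 - 1.01z - 0.853z^2.
Invertibility requires all roots to lie outside the unit circle, i.e. |z| > 1 for every root.
Set 1 + (-1.01) z + (-0.853) z^2 = 0, i.e. a z^2 + b z + c = 0 with a = -0.853, b = -1.01, c = 1.
Discriminant D = b^2 - 4ac = (-1.01)^2 - 4*(-0.853)*1 = 1.0201 - (-3.412) = 4.4321.
D >= 0, so the roots are real: z = (-b +/- sqrt(D)) / (2a) = (1.01 +/- 2.105255) / (-1.706).
  z_1 = (1.01 + 2.105255) / (-1.706) = -1.8261,   |z_1| = 1.8261.
  z_2 = (1.01 - 2.105255) / (-1.706) = 0.642,   |z_2| = 0.642.
Moduli of all roots: 1.8261, 0.6420.
All moduli strictly greater than 1? No.
Verdict: Not invertible.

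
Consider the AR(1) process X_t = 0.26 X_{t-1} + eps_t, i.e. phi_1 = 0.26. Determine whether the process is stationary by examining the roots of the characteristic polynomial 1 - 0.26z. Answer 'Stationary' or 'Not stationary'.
\text{Stationary}

The AR(p) characteristic polynomial is P(z) = 1 - 0.26z.
Stationarity requires all roots to lie outside the unit circle, i.e. |z| > 1 for every root.
This is linear in z: 1 + (-0.26) z = 0  =>  z = -1/(-0.26) = 3.846154,  |z| = 3.846154.
Moduli of all roots: 3.8462.
All moduli strictly greater than 1? Yes.
Verdict: Stationary.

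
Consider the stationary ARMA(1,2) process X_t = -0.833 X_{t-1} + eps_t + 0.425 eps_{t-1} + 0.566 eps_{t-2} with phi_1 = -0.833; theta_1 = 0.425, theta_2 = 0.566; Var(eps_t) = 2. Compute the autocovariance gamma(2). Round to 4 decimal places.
\gamma(2) = 6.1477

Multiply the model equation by X_{t-k} and take expectations. With theta_0 = psi_0 = 1 and psi_j the MA(infinity) weights, this gives
  gamma(k) - sum_i phi_i gamma(k-i) = c_k,
  c_k = sigma^2 * sum_{j=k..q} theta_j psi_{j-k}   (c_k = 0 for k > q),
using gamma(-m) = gamma(m).
psi-weights needed (psi_j = theta_j + sum_i phi_i psi_{j-i}):
  psi_1 = theta_1 + phi_1 = 0.425 + (-0.833) = -0.408
  psi_2 = theta_2 + phi_1 psi_1 = 0.566 + (-0.833)(-0.408) = 0.905864
Right-hand sides:
  c_0 = sigma^2 (1 + theta_1 psi_1 + theta_2 psi_2) = 2 * (1 + (0.425)(-0.408) + (0.566)(0.905864)) = 2 * 1.339319 = 2.678638
  c_1 = sigma^2 (theta_1 + theta_2 psi_1) = 2 * (0.425 + (0.566)(-0.408)) = 0.388144
  c_2 = sigma^2 theta_2 = 2 * (0.566) = 1.132
Equations for k = 0 and k = 1 (AR order 1):
  gamma(0) = phi_1 gamma(1) + c_0
  gamma(1) = phi_1 gamma(0) + c_1
Substituting the second into the first: gamma(0) (1 - phi_1^2) = c_0 + phi_1 c_1, so
  gamma(0) = (c_0 + phi_1 c_1) / (1 - phi_1^2) = (2.678638 + (-0.833)(0.388144)) / (1 - (-0.833)^2) = 2.355314 / 0.306111 = 7.694314.
  gamma(1) = phi_1 gamma(0) + c_1 = (-0.833)(7.694314) + (0.388144) = -6.021219.
For k = 2: gamma(2) = phi_1 gamma(1) + c_2
  = (-0.833)(-6.021219) + (1.132) = 6.147676.
Therefore gamma(2) = 6.1477 (to 4 decimal places).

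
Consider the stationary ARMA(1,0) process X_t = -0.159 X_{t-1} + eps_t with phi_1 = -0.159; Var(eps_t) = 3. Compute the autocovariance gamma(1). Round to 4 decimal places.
\gamma(1) = -0.4894

Multiply the model equation by X_{t-k} and take expectations. With theta_0 = psi_0 = 1 and psi_j the MA(infinity) weights, this gives
  gamma(k) - sum_i phi_i gamma(k-i) = c_k,
  c_k = sigma^2 * sum_{j=k..q} theta_j psi_{j-k}   (c_k = 0 for k > q),
using gamma(-m) = gamma(m).
Pure AR (q = 0): c_0 = sigma^2 = 3, c_k = 0 for k >= 1.
Equations for k = 0 and k = 1 (AR order 1):
  gamma(0) = phi_1 gamma(1) + c_0
  gamma(1) = phi_1 gamma(0) + c_1
Substituting the second into the first: gamma(0) (1 - phi_1^2) = c_0 + phi_1 c_1, so
  gamma(0) = c_0 / (1 - phi_1^2) = 3 / (1 - (-0.159)^2) = 3 / 0.974719 = 3.07781.
  gamma(1) = phi_1 gamma(0) = (-0.159)(3.07781) = -0.489372.
Therefore gamma(1) = -0.4894 (to 4 decimal places).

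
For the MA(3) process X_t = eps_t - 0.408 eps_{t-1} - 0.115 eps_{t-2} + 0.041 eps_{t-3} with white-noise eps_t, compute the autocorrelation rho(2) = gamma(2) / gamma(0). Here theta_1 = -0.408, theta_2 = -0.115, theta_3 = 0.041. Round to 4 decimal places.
\rho(2) = -0.1115

For an MA(q) process with theta_0 = 1, the autocovariance is
  gamma(k) = sigma^2 * sum_{i=0..q-k} theta_i * theta_{i+k},
and rho(k) = gamma(k) / gamma(0). Sigma^2 cancels.
  numerator   = (1)*(-0.115) + (-0.408)*(0.041) = -0.131728.
  denominator = (1)^2 + (-0.408)^2 + (-0.115)^2 + (0.041)^2 = 1.18137.
  rho(2) = -0.131728 / 1.18137 = -0.1115.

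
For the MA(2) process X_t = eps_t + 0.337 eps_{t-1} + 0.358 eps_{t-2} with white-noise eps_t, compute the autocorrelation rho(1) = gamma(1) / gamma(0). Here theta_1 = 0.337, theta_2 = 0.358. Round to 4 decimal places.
\rho(1) = 0.3686

For an MA(q) process with theta_0 = 1, the autocovariance is
  gamma(k) = sigma^2 * sum_{i=0..q-k} theta_i * theta_{i+k},
and rho(k) = gamma(k) / gamma(0). Sigma^2 cancels.
  numerator   = (1)*(0.337) + (0.337)*(0.358) = 0.457646.
  denominator = (1)^2 + (0.337)^2 + (0.358)^2 = 1.241733.
  rho(1) = 0.457646 / 1.241733 = 0.3686.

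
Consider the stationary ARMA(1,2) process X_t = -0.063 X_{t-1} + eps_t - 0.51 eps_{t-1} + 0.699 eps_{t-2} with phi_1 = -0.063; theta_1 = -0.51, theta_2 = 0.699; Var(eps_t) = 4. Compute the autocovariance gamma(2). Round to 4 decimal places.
\gamma(2) = 3.0552

Multiply the model equation by X_{t-k} and take expectations. With theta_0 = psi_0 = 1 and psi_j the MA(infinity) weights, this gives
  gamma(k) - sum_i phi_i gamma(k-i) = c_k,
  c_k = sigma^2 * sum_{j=k..q} theta_j psi_{j-k}   (c_k = 0 for k > q),
using gamma(-m) = gamma(m).
psi-weights needed (psi_j = theta_j + sum_i phi_i psi_{j-i}):
  psi_1 = theta_1 + phi_1 = -0.51 + (-0.063) = -0.573
  psi_2 = theta_2 + phi_1 psi_1 = 0.699 + (-0.063)(-0.573) = 0.735099
Right-hand sides:
  c_0 = sigma^2 (1 + theta_1 psi_1 + theta_2 psi_2) = 4 * (1 + (-0.51)(-0.573) + (0.699)(0.735099)) = 4 * 1.806064 = 7.224257
  c_1 = sigma^2 (theta_1 + theta_2 psi_1) = 4 * (-0.51 + (0.699)(-0.573)) = -3.642108
  c_2 = sigma^2 theta_2 = 4 * (0.699) = 2.796
Equations for k = 0 and k = 1 (AR order 1):
  gamma(0) = phi_1 gamma(1) + c_0
  gamma(1) = phi_1 gamma(0) + c_1
Substituting the second into the first: gamma(0) (1 - phi_1^2) = c_0 + phi_1 c_1, so
  gamma(0) = (c_0 + phi_1 c_1) / (1 - phi_1^2) = (7.224257 + (-0.063)(-3.642108)) / (1 - (-0.063)^2) = 7.45371 / 0.996031 = 7.483411.
  gamma(1) = phi_1 gamma(0) + c_1 = (-0.063)(7.483411) + (-3.642108) = -4.113563.
For k = 2: gamma(2) = phi_1 gamma(1) + c_2
  = (-0.063)(-4.113563) + (2.796) = 3.055154.
Therefore gamma(2) = 3.0552 (to 4 decimal places).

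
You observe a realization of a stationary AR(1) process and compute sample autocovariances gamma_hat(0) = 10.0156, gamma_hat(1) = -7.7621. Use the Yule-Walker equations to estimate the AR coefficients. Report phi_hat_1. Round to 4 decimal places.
\hat\phi_{1} = -0.7750

The Yule-Walker equations for an AR(p) process read, in matrix form,
  Gamma_p phi = r_p,   with   (Gamma_p)_{ij} = gamma(|i - j|),
                       (r_p)_i = gamma(i),   i,j = 1..p.
Substitute the sample gammas (Toeplitz matrix and right-hand side of size 1):
  Gamma_p = [[10.0156]]
  r_p     = [-7.7621]
With p = 1 this is the single equation gamma(0) phi_1 = gamma(1):
  phi_hat_1 = gamma(1) / gamma(0) = -7.7621 / 10.0156 = -0.7750.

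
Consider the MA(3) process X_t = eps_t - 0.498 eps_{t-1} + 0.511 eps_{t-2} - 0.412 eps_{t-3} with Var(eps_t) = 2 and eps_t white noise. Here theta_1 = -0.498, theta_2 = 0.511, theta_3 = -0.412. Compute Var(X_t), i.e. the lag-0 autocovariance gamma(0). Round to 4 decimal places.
\gamma(0) = 3.3577

For an MA(q) process X_t = eps_t + sum_i theta_i eps_{t-i} with
Var(eps_t) = sigma^2, the variance is
  gamma(0) = sigma^2 * (1 + sum_i theta_i^2).
  sum_i theta_i^2 = (-0.498)^2 + (0.511)^2 + (-0.412)^2 = 0.248004 + 0.261121 + 0.169744 = 0.678869.
  gamma(0) = 2 * (1 + 0.678869) = 2 * 1.678869 = 3.357738, which rounds to 3.3577.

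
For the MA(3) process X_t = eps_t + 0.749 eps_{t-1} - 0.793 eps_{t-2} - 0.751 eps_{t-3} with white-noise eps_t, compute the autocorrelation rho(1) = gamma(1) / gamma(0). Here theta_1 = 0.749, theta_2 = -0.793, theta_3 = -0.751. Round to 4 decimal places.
\rho(1) = 0.2726

For an MA(q) process with theta_0 = 1, the autocovariance is
  gamma(k) = sigma^2 * sum_{i=0..q-k} theta_i * theta_{i+k},
and rho(k) = gamma(k) / gamma(0). Sigma^2 cancels.
  numerator   = (1)*(0.749) + (0.749)*(-0.793) + (-0.793)*(-0.751) = 0.750586.
  denominator = (1)^2 + (0.749)^2 + (-0.793)^2 + (-0.751)^2 = 2.753851.
  rho(1) = 0.750586 / 2.753851 = 0.2726.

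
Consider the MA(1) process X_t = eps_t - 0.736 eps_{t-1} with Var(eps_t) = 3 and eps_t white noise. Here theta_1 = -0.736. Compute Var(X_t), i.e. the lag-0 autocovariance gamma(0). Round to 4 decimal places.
\gamma(0) = 4.6251

For an MA(q) process X_t = eps_t + sum_i theta_i eps_{t-i} with
Var(eps_t) = sigma^2, the variance is
  gamma(0) = sigma^2 * (1 + sum_i theta_i^2).
  sum_i theta_i^2 = (-0.736)^2 = 0.541696.
  gamma(0) = 3 * (1 + 0.541696) = 3 * 1.541696 = 4.625088, which rounds to 4.6251.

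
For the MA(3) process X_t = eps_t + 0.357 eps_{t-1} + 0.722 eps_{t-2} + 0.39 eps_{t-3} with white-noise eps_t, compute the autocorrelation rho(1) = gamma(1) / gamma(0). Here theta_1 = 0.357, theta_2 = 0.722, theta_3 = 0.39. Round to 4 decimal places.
\rho(1) = 0.4977

For an MA(q) process with theta_0 = 1, the autocovariance is
  gamma(k) = sigma^2 * sum_{i=0..q-k} theta_i * theta_{i+k},
and rho(k) = gamma(k) / gamma(0). Sigma^2 cancels.
  numerator   = (1)*(0.357) + (0.357)*(0.722) + (0.722)*(0.39) = 0.896334.
  denominator = (1)^2 + (0.357)^2 + (0.722)^2 + (0.39)^2 = 1.800833.
  rho(1) = 0.896334 / 1.800833 = 0.4977.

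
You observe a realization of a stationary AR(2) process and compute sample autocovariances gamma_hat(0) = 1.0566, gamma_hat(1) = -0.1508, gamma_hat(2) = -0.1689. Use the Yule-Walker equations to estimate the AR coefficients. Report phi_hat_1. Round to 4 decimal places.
\hat\phi_{1} = -0.1690

The Yule-Walker equations for an AR(p) process read, in matrix form,
  Gamma_p phi = r_p,   with   (Gamma_p)_{ij} = gamma(|i - j|),
                       (r_p)_i = gamma(i),   i,j = 1..p.
Substitute the sample gammas (Toeplitz matrix and right-hand side of size 2):
  Gamma_p = [[1.0566, -0.1508], [-0.1508, 1.0566]]
  r_p     = [-0.1508, -0.1689]
Written out:
  1.0566 phi_1 - 0.1508 phi_2 = -0.1508
  -0.1508 phi_1 + 1.0566 phi_2 = -0.1689
Solve by Cramer's rule:
  det = gamma(0)^2 - gamma(1)^2 = (1.0566)^2 - (-0.1508)^2 = 1.11640356 - 0.02274064 = 1.09366292
  phi_hat_1 = [gamma(1) gamma(0) - gamma(1) gamma(2)] / det = [(-0.1508)(1.0566) - (-0.1508)(-0.1689)] / 1.09366292 = -0.1848054 / 1.09366292 = -0.169
  phi_hat_2 = [gamma(0) gamma(2) - gamma(1)^2] / det = [(1.0566)(-0.1689) - (-0.1508)^2] / 1.09366292 = -0.20120038 / 1.09366292 = -0.184
So phi_hat = [-0.1690, -0.1840].
Therefore phi_hat_1 = -0.1690.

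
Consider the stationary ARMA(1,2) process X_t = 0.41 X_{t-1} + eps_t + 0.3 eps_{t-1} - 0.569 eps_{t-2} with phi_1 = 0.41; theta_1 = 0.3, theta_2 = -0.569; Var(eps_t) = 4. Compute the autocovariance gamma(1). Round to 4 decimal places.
\gamma(1) = 2.2030

Multiply the model equation by X_{t-k} and take expectations. With theta_0 = psi_0 = 1 and psi_j the MA(infinity) weights, this gives
  gamma(k) - sum_i phi_i gamma(k-i) = c_k,
  c_k = sigma^2 * sum_{j=k..q} theta_j psi_{j-k}   (c_k = 0 for k > q),
using gamma(-m) = gamma(m).
psi-weights needed (psi_j = theta_j + sum_i phi_i psi_{j-i}):
  psi_1 = theta_1 + phi_1 = 0.3 + (0.41) = 0.71
  psi_2 = theta_2 + phi_1 psi_1 = -0.569 + (0.41)(0.71) = -0.2779
Right-hand sides:
  c_0 = sigma^2 (1 + theta_1 psi_1 + theta_2 psi_2) = 4 * (1 + (0.3)(0.71) + (-0.569)(-0.2779)) = 4 * 1.371125 = 5.4845
  c_1 = sigma^2 (theta_1 + theta_2 psi_1) = 4 * (0.3 + (-0.569)(0.71)) = -0.41596
  c_2 = sigma^2 theta_2 = 4 * (-0.569) = -2.276
Equations for k = 0 and k = 1 (AR order 1):
  gamma(0) = phi_1 gamma(1) + c_0
  gamma(1) = phi_1 gamma(0) + c_1
Substituting the second into the first: gamma(0) (1 - phi_1^2) = c_0 + phi_1 c_1, so
  gamma(0) = (c_0 + phi_1 c_1) / (1 - phi_1^2) = (5.4845 + (0.41)(-0.41596)) / (1 - (0.41)^2) = 5.313957 / 0.8319 = 6.387735.
  gamma(1) = phi_1 gamma(0) + c_1 = (0.41)(6.387735) + (-0.41596) = 2.203011.
Therefore gamma(1) = 2.2030 (to 4 decimal places).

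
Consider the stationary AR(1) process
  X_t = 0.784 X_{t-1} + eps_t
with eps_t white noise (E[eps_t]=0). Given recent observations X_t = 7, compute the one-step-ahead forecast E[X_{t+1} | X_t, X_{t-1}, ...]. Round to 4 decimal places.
E[X_{t+1} \mid \mathcal F_t] = 5.4880

For an AR(p) model X_t = c + sum_i phi_i X_{t-i} + eps_t, the
one-step-ahead conditional mean is
  E[X_{t+1} | X_t, ...] = c + sum_i phi_i X_{t+1-i}.
Substitute known values:
  E[X_{t+1} | ...] = (0.784) * (7)
                   = 5.4880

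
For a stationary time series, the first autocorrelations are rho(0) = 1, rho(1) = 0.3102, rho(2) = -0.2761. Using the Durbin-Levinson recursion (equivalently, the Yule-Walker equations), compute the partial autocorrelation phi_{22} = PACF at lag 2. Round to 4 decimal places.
\phi_{22} = -0.4120

The PACF at lag k is phi_{kk}, the last component of the solution
to the Yule-Walker system G_k phi = r_k where
  (G_k)_{ij} = rho(|i - j|), (r_k)_i = rho(i), i,j = 1..k.
Equivalently, Durbin-Levinson gives phi_{kk} iteratively:
  phi_{11} = rho(1)
  phi_{kk} = [rho(k) - sum_{j=1..k-1} phi_{k-1,j} rho(k-j)]
            / [1 - sum_{j=1..k-1} phi_{k-1,j} rho(j)],
  phi_{k,j} = phi_{k-1,j} - phi_{kk} phi_{k-1,k-j},  j = 1..k-1.
Step k = 1:
  phi_11 = rho(1) = 0.3102.
Step k = 2:
  phi_22 = [rho(2) - phi_11 rho(1)] / [1 - phi_11 rho(1)] = [-0.2761 - (0.3102)(0.3102)] / [1 - (0.3102)(0.3102)]
         = -0.37232404 / 0.90377596 = -0.412.
Therefore phi_{22} = -0.4120.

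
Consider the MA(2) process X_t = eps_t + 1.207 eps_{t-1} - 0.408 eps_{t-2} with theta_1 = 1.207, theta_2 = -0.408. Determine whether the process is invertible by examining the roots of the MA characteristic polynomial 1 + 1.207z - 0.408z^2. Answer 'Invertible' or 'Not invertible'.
\text{Not invertible}

The MA(q) characteristic polynomial is P(z) = 1 + 1.207z - 0.408z^2.
Invertibility requires all roots to lie outside the unit circle, i.e. |z| > 1 for every root.
Set 1 + (1.207) z + (-0.408) z^2 = 0, i.e. a z^2 + b z + c = 0 with a = -0.408, b = 1.207, c = 1.
Discriminant D = b^2 - 4ac = (1.207)^2 - 4*(-0.408)*1 = 1.456849 - (-1.632) = 3.088849.
D >= 0, so the roots are real: z = (-b +/- sqrt(D)) / (2a) = (-1.207 +/- 1.757512) / (-0.816).
  z_1 = (-1.207 + 1.757512) / (-0.816) = -0.6746,   |z_1| = 0.6746.
  z_2 = (-1.207 - 1.757512) / (-0.816) = 3.633,   |z_2| = 3.633.
Moduli of all roots: 0.6746, 3.6330.
All moduli strictly greater than 1? No.
Verdict: Not invertible.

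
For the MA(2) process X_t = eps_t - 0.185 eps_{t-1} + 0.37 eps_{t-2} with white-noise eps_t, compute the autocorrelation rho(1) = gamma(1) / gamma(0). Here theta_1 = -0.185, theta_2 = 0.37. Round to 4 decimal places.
\rho(1) = -0.2164

For an MA(q) process with theta_0 = 1, the autocovariance is
  gamma(k) = sigma^2 * sum_{i=0..q-k} theta_i * theta_{i+k},
and rho(k) = gamma(k) / gamma(0). Sigma^2 cancels.
  numerator   = (1)*(-0.185) + (-0.185)*(0.37) = -0.25345.
  denominator = (1)^2 + (-0.185)^2 + (0.37)^2 = 1.171125.
  rho(1) = -0.25345 / 1.171125 = -0.2164.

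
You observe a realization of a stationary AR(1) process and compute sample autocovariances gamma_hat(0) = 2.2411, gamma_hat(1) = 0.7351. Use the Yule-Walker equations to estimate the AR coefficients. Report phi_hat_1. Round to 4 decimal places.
\hat\phi_{1} = 0.3280

The Yule-Walker equations for an AR(p) process read, in matrix form,
  Gamma_p phi = r_p,   with   (Gamma_p)_{ij} = gamma(|i - j|),
                       (r_p)_i = gamma(i),   i,j = 1..p.
Substitute the sample gammas (Toeplitz matrix and right-hand side of size 1):
  Gamma_p = [[2.2411]]
  r_p     = [0.7351]
With p = 1 this is the single equation gamma(0) phi_1 = gamma(1):
  phi_hat_1 = gamma(1) / gamma(0) = 0.7351 / 2.2411 = 0.3280.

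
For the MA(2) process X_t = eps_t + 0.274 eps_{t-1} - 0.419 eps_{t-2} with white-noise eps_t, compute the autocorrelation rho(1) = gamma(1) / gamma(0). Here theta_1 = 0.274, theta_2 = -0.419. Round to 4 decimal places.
\rho(1) = 0.1273

For an MA(q) process with theta_0 = 1, the autocovariance is
  gamma(k) = sigma^2 * sum_{i=0..q-k} theta_i * theta_{i+k},
and rho(k) = gamma(k) / gamma(0). Sigma^2 cancels.
  numerator   = (1)*(0.274) + (0.274)*(-0.419) = 0.159194.
  denominator = (1)^2 + (0.274)^2 + (-0.419)^2 = 1.250637.
  rho(1) = 0.159194 / 1.250637 = 0.1273.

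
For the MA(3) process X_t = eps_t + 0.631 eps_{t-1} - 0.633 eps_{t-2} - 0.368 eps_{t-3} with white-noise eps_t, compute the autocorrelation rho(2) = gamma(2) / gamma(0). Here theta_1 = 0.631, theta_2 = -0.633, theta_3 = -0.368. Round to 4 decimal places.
\rho(2) = -0.4473

For an MA(q) process with theta_0 = 1, the autocovariance is
  gamma(k) = sigma^2 * sum_{i=0..q-k} theta_i * theta_{i+k},
and rho(k) = gamma(k) / gamma(0). Sigma^2 cancels.
  numerator   = (1)*(-0.633) + (0.631)*(-0.368) = -0.865208.
  denominator = (1)^2 + (0.631)^2 + (-0.633)^2 + (-0.368)^2 = 1.934274.
  rho(2) = -0.865208 / 1.934274 = -0.4473.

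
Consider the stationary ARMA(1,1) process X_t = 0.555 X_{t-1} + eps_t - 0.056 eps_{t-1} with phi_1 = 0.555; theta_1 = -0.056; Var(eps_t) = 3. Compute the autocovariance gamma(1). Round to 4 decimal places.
\gamma(1) = 2.0961

Multiply the model equation by X_{t-k} and take expectations. With theta_0 = psi_0 = 1 and psi_j the MA(infinity) weights, this gives
  gamma(k) - sum_i phi_i gamma(k-i) = c_k,
  c_k = sigma^2 * sum_{j=k..q} theta_j psi_{j-k}   (c_k = 0 for k > q),
using gamma(-m) = gamma(m).
psi-weights needed (psi_j = theta_j + sum_i phi_i psi_{j-i}):
  psi_1 = theta_1 + phi_1 = -0.056 + (0.555) = 0.499
Right-hand sides:
  c_0 = sigma^2 (1 + theta_1 psi_1) = 3 * (1 + (-0.056)(0.499)) = 3 * 0.972056 = 2.916168
  c_1 = sigma^2 theta_1 = 3 * (-0.056) = -0.168
  c_2 = 0
Equations for k = 0 and k = 1 (AR order 1):
  gamma(0) = phi_1 gamma(1) + c_0
  gamma(1) = phi_1 gamma(0) + c_1
Substituting the second into the first: gamma(0) (1 - phi_1^2) = c_0 + phi_1 c_1, so
  gamma(0) = (c_0 + phi_1 c_1) / (1 - phi_1^2) = (2.916168 + (0.555)(-0.168)) / (1 - (0.555)^2) = 2.822928 / 0.691975 = 4.079523.
  gamma(1) = phi_1 gamma(0) + c_1 = (0.555)(4.079523) + (-0.168) = 2.096135.
Therefore gamma(1) = 2.0961 (to 4 decimal places).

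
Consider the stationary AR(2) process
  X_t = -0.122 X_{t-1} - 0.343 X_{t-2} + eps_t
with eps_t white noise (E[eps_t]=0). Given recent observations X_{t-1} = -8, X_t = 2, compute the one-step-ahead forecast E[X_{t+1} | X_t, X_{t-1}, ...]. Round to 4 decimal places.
E[X_{t+1} \mid \mathcal F_t] = 2.5000

For an AR(p) model X_t = c + sum_i phi_i X_{t-i} + eps_t, the
one-step-ahead conditional mean is
  E[X_{t+1} | X_t, ...] = c + sum_i phi_i X_{t+1-i}.
Substitute known values:
  E[X_{t+1} | ...] = (-0.122) * (2) + (-0.343) * (-8)
                   = 2.5000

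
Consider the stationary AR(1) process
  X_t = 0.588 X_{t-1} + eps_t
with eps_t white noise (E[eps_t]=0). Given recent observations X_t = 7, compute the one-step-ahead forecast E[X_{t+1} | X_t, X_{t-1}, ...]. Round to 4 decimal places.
E[X_{t+1} \mid \mathcal F_t] = 4.1160

For an AR(p) model X_t = c + sum_i phi_i X_{t-i} + eps_t, the
one-step-ahead conditional mean is
  E[X_{t+1} | X_t, ...] = c + sum_i phi_i X_{t+1-i}.
Substitute known values:
  E[X_{t+1} | ...] = (0.588) * (7)
                   = 4.1160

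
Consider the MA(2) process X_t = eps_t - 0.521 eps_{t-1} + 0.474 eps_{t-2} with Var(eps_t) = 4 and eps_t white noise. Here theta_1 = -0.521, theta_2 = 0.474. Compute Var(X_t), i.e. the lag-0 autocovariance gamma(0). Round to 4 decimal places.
\gamma(0) = 5.9845

For an MA(q) process X_t = eps_t + sum_i theta_i eps_{t-i} with
Var(eps_t) = sigma^2, the variance is
  gamma(0) = sigma^2 * (1 + sum_i theta_i^2).
  sum_i theta_i^2 = (-0.521)^2 + (0.474)^2 = 0.271441 + 0.224676 = 0.496117.
  gamma(0) = 4 * (1 + 0.496117) = 4 * 1.496117 = 5.984468, which rounds to 5.9845.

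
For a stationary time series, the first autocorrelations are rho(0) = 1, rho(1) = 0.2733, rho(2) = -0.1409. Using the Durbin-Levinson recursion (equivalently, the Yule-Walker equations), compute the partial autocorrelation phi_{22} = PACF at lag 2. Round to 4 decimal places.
\phi_{22} = -0.2330

The PACF at lag k is phi_{kk}, the last component of the solution
to the Yule-Walker system G_k phi = r_k where
  (G_k)_{ij} = rho(|i - j|), (r_k)_i = rho(i), i,j = 1..k.
Equivalently, Durbin-Levinson gives phi_{kk} iteratively:
  phi_{11} = rho(1)
  phi_{kk} = [rho(k) - sum_{j=1..k-1} phi_{k-1,j} rho(k-j)]
            / [1 - sum_{j=1..k-1} phi_{k-1,j} rho(j)],
  phi_{k,j} = phi_{k-1,j} - phi_{kk} phi_{k-1,k-j},  j = 1..k-1.
Step k = 1:
  phi_11 = rho(1) = 0.2733.
Step k = 2:
  phi_22 = [rho(2) - phi_11 rho(1)] / [1 - phi_11 rho(1)] = [-0.1409 - (0.2733)(0.2733)] / [1 - (0.2733)(0.2733)]
         = -0.21559289 / 0.92530711 = -0.233.
Therefore phi_{22} = -0.2330.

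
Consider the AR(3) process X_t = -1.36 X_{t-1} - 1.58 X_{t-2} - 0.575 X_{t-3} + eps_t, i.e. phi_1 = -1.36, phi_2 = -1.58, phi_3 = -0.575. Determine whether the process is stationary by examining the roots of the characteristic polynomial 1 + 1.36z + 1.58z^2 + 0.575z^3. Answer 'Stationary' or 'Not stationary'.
\text{Not stationary}

The AR(p) characteristic polynomial is P(z) = 1 + 1.36z + 1.58z^2 + 0.575z^3.
Stationarity requires all roots to lie outside the unit circle, i.e. |z| > 1 for every root.
Degree 3: look for a simple real root z0 first, then factor out (1 - z/z0) and solve the remaining quadratic.
Testing z0 = -2: P(-2) = 1 + (1.36)(-2) + (1.58)(-2)^2 + (0.575)(-2)^3
  = 1 + (-2.72) + (6.32) + (-4.6) = 0.  So z_0 = -2 is a root, |z_0| = 2.
Divide out the factor (1 + 0.5 z) = (1 - z/z0) (since 1/z0 = -0.5):
  P(z) = (1 + 0.5 z)(1 + (0.86) z + (1.15) z^2)
  [check: z-coef 0.86 - (-0.5) = 1.36; z^2-coef 1.15 - (-0.5)(0.86) = 1.58; z^3-coef -(-0.5)(1.15) = 0.575.]
Remaining roots from the quadratic factor 1 + (0.86) z + (1.15) z^2:
  Set 1 + (0.86) z + (1.15) z^2 = 0, i.e. a z^2 + b z + c = 0 with a = 1.15, b = 0.86, c = 1.
  Discriminant D = b^2 - 4ac = (0.86)^2 - 4*(1.15)*1 = 0.7396 - (4.6) = -3.8604.
  D < 0, so the roots are the complex-conjugate pair z = (-b +/- i sqrt(-D)) / (2a) = -0.3739 +/- 0.8543i.
  For a conjugate pair |z|^2 = z * conj(z) = (product of roots) = c/a = 1/(1.15) = 0.869565, so |z| = sqrt(0.869565) = 0.9325 for both roots.
Moduli of all roots: 2.0000, 0.9325, 0.9325.
All moduli strictly greater than 1? No.
Verdict: Not stationary.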